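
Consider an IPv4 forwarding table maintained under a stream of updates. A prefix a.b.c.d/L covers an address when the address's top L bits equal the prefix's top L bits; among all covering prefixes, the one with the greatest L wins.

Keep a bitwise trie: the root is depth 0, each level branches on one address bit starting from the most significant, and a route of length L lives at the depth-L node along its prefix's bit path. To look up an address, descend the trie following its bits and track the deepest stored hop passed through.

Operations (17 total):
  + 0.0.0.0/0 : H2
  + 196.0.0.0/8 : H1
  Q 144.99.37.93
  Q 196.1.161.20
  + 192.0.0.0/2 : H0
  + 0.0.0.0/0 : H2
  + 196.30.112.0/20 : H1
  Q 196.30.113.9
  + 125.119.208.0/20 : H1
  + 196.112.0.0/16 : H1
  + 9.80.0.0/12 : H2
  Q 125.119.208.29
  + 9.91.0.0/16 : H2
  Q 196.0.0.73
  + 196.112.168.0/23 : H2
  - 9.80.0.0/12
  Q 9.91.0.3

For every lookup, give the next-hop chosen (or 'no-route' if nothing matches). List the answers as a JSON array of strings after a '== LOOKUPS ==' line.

Trace:
  + 0.0.0.0/0 (H2) depth=0
  + 196.0.0.0/8 (H1) depth=8
  lookup 144.99.37.93: bits 1 walk d0:H2→d1:- -> H2
  lookup 196.1.161.20: bits 11000100 walk d0:H2→d1:-→d2:-→d3:-→d4:-→d5:-→d6:-→d7:-→d8:H1 -> H1
  + 192.0.0.0/2 (H0) depth=2
  + 0.0.0.0/0 (H2) depth=0
  + 196.30.112.0/20 (H1) depth=20
  lookup 196.30.113.9: bits 11000100000111100111 walk d0:H2→d1:-→d2:H0→d3:-→d4:-→d5:-→d6:-→d7:-→d8:H1→d9:-→d10:-→d11:-→d12:-→d13:-→d14:-→d15:-→d16:-→d17:-→d18:-→d19:-→d20:H1 -> H1
  + 125.119.208.0/20 (H1) depth=20
  + 196.112.0.0/16 (H1) depth=16
  + 9.80.0.0/12 (H2) depth=12
  lookup 125.119.208.29: bits 01111101011101111101 walk d0:H2→d1:-→d2:-→d3:-→d4:-→d5:-→d6:-→d7:-→d8:-→d9:-→d10:-→d11:-→d12:-→d13:-→d14:-→d15:-→d16:-→d17:-→d18:-→d19:-→d20:H1 -> H1
  + 9.91.0.0/16 (H2) depth=16
  lookup 196.0.0.73: bits 11000100000 walk d0:H2→d1:-→d2:H0→d3:-→d4:-→d5:-→d6:-→d7:-→d8:H1→d9:-→d10:-→d11:- -> H1
  + 196.112.168.0/23 (H2) depth=23
  - 9.80.0.0/12 clear@12
  lookup 9.91.0.3: bits 0000100101011011 walk d0:H2→d1:-→d2:-→d3:-→d4:-→d5:-→d6:-→d7:-→d8:-→d9:-→d10:-→d11:-→d12:-→d13:-→d14:-→d15:-→d16:H2 -> H2

== LOOKUPS ==
["H2","H1","H1","H1","H1","H2"]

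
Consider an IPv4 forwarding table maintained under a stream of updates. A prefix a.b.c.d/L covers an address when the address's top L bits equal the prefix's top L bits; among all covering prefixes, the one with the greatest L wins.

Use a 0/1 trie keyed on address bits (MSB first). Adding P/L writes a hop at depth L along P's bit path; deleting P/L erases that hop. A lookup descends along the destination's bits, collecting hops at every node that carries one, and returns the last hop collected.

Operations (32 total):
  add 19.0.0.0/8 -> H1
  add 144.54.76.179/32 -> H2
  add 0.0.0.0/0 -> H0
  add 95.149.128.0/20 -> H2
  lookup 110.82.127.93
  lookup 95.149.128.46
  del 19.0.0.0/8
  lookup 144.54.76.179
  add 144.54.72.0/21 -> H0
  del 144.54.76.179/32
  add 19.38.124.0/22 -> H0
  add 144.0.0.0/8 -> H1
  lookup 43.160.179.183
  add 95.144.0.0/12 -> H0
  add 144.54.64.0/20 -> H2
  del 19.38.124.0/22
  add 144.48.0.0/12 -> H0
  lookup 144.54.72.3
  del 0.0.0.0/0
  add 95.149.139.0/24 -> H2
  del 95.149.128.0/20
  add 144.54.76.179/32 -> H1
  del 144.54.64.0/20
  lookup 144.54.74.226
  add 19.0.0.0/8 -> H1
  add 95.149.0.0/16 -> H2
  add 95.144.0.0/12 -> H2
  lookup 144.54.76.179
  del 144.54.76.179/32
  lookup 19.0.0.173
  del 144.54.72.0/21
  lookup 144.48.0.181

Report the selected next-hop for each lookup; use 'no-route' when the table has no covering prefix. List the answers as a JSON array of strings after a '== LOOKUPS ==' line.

Trace:
  add 19.0.0.0/8 -> H1 at depth 8
  add 144.54.76.179/32 -> H2 at depth 32
  add 0.0.0.0/0 -> H0 at depth 0
  add 95.149.128.0/20 -> H2 at depth 20
  lookup 110.82.127.93: bits 01 walk d0:H0→d1:-→d2:- -> H0
  lookup 95.149.128.46: bits 01011111100101011000 walk d0:H0→d1:-→d2:-→d3:-→d4:-→d5:-→d6:-→d7:-→d8:-→d9:-→d10:-→d11:-→d12:-→d13:-→d14:-→d15:-→d16:-→d17:-→d18:-→d19:-→d20:H2 -> H2
  - 19.0.0.0/8 clear@8
  lookup 144.54.76.179: bits 10010000001101100100110010110011 walk d0:H0→d1:-→d2:-→d3:-→d4:-→d5:-→d6:-→d7:-→d8:-→d9:-→d10:-→d11:-→d12:-→d13:-→d14:-→d15:-→d16:-→d17:-→d18:-→d19:-→d20:-→d21:-→d22:-→d23:-→d24:-→d25:-→d26:-→d27:-→d28:-→d29:-→d30:-→d31:-→d32:H2 -> H2
  add 144.54.72.0/21 -> H0 at depth 21
  - 144.54.76.179/32 clear@32
  add 19.38.124.0/22 -> H0 at depth 22
  add 144.0.0.0/8 -> H1 at depth 8
  lookup 43.160.179.183: bits 00 walk d0:H0→d1:-→d2:- -> H0
  add 95.144.0.0/12 -> H0 at depth 12
  add 144.54.64.0/20 -> H2 at depth 20
  - 19.38.124.0/22 clear@22
  add 144.48.0.0/12 -> H0 at depth 12
  lookup 144.54.72.3: bits 100100000011011001001 walk d0:H0→d1:-→d2:-→d3:-→d4:-→d5:-→d6:-→d7:-→d8:H1→d9:-→d10:-→d11:-→d12:H0→d13:-→d14:-→d15:-→d16:-→d17:-→d18:-→d19:-→d20:H2→d21:H0 -> H0
  - 0.0.0.0/0 clear@0
  add 95.149.139.0/24 -> H2 at depth 24
  - 95.149.128.0/20 clear@20
  add 144.54.76.179/32 -> H1 at depth 32
  - 144.54.64.0/20 clear@20
  lookup 144.54.74.226: bits 100100000011011001001 walk d0:-→d1:-→d2:-→d3:-→d4:-→d5:-→d6:-→d7:-→d8:H1→d9:-→d10:-→d11:-→d12:H0→d13:-→d14:-→d15:-→d16:-→d17:-→d18:-→d19:-→d20:-→d21:H0 -> H0
  add 19.0.0.0/8 -> H1 at depth 8
  add 95.149.0.0/16 -> H2 at depth 16
  add 95.144.0.0/12 -> H2 at depth 12
  lookup 144.54.76.179: bits 10010000001101100100110010110011 walk d0:-→d1:-→d2:-→d3:-→d4:-→d5:-→d6:-→d7:-→d8:H1→d9:-→d10:-→d11:-→d12:H0→d13:-→d14:-→d15:-→d16:-→d17:-→d18:-→d19:-→d20:-→d21:H0→d22:-→d23:-→d24:-→d25:-→d26:-→d27:-→d28:-→d29:-→d30:-→d31:-→d32:H1 -> H1
  - 144.54.76.179/32 clear@32
  lookup 19.0.0.173: bits 0001001100 walk d0:-→d1:-→d2:-→d3:-→d4:-→d5:-→d6:-→d7:-→d8:H1→d9:-→d10:- -> H1
  - 144.54.72.0/21 clear@21
  lookup 144.48.0.181: bits 1001000000110 walk d0:-→d1:-→d2:-→d3:-→d4:-→d5:-→d6:-→d7:-→d8:H1→d9:-→d10:-→d11:-→d12:H0→d13:- -> H0

== LOOKUPS ==
["H0","H2","H2","H0","H0","H0","H1","H1","H0"]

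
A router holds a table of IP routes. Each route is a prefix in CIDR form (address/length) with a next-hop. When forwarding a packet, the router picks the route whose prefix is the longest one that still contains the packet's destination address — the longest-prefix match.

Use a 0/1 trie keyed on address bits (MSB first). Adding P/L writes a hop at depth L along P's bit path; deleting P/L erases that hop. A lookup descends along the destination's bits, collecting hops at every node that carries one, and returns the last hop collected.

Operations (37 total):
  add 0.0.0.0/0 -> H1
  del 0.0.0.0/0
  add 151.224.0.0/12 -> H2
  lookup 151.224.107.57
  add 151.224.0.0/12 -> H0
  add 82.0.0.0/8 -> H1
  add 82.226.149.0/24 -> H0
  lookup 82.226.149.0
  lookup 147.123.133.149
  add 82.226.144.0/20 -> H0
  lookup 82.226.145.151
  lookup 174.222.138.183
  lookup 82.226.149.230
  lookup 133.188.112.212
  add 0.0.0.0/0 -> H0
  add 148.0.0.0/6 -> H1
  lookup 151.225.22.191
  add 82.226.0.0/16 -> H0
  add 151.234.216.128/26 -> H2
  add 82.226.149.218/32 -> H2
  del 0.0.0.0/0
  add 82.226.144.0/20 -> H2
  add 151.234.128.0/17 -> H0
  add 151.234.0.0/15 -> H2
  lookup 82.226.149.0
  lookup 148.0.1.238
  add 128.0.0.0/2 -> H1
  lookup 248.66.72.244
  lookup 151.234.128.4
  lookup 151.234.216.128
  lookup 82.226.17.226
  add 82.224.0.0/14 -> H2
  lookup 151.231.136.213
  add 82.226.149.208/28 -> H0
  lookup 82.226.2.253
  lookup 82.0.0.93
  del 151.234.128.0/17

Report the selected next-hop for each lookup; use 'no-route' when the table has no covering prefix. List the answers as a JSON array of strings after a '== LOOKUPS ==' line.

Process each operation:
  add 0.0.0.0/0 -> H1 at depth 0
  - 0.0.0.0/0 clear@0
  add 151.224.0.0/12 -> H2 at depth 12
  lookup 151.224.107.57: bits 100101111110 walk d0:-→d1:-→d2:-→d3:-→d4:-→d5:-→d6:-→d7:-→d8:-→d9:-→d10:-→d11:-→d12:H2 -> H2
  add 151.224.0.0/12 -> H0 at depth 12
  add 82.0.0.0/8 -> H1 at depth 8
  add 82.226.149.0/24 -> H0 at depth 24
  lookup 82.226.149.0: bits 010100101110001010010101 walk d0:-→d1:-→d2:-→d3:-→d4:-→d5:-→d6:-→d7:-→d8:H1→d9:-→d10:-→d11:-→d12:-→d13:-→d14:-→d15:-→d16:-→d17:-→d18:-→d19:-→d20:-→d21:-→d22:-→d23:-→d24:H0 -> H0
  lookup 147.123.133.149: bits 10010 walk d0:-→d1:-→d2:-→d3:-→d4:-→d5:- -> no-route
  add 82.226.144.0/20 -> H0 at depth 20
  lookup 82.226.145.151: bits 010100101110001010010 walk d0:-→d1:-→d2:-→d3:-→d4:-→d5:-→d6:-→d7:-→d8:H1→d9:-→d10:-→d11:-→d12:-→d13:-→d14:-→d15:-→d16:-→d17:-→d18:-→d19:-→d20:H0→d21:- -> H0
  lookup 174.222.138.183: bits 10 walk d0:-→d1:-→d2:- -> no-route
  lookup 82.226.149.230: bits 010100101110001010010101 walk d0:-→d1:-→d2:-→d3:-→d4:-→d5:-→d6:-→d7:-→d8:H1→d9:-→d10:-→d11:-→d12:-→d13:-→d14:-→d15:-→d16:-→d17:-→d18:-→d19:-→d20:H0→d21:-→d22:-→d23:-→d24:H0 -> H0
  lookup 133.188.112.212: bits 100 walk d0:-→d1:-→d2:-→d3:- -> no-route
  add 0.0.0.0/0 -> H0 at depth 0
  add 148.0.0.0/6 -> H1 at depth 6
  lookup 151.225.22.191: bits 100101111110 walk d0:H0→d1:-→d2:-→d3:-→d4:-→d5:-→d6:H1→d7:-→d8:-→d9:-→d10:-→d11:-→d12:H0 -> H0
  add 82.226.0.0/16 -> H0 at depth 16
  add 151.234.216.128/26 -> H2 at depth 26
  add 82.226.149.218/32 -> H2 at depth 32
  - 0.0.0.0/0 clear@0
  add 82.226.144.0/20 -> H2 at depth 20
  add 151.234.128.0/17 -> H0 at depth 17
  add 151.234.0.0/15 -> H2 at depth 15
  lookup 82.226.149.0: bits 010100101110001010010101 walk d0:-→d1:-→d2:-→d3:-→d4:-→d5:-→d6:-→d7:-→d8:H1→d9:-→d10:-→d11:-→d12:-→d13:-→d14:-→d15:-→d16:H0→d17:-→d18:-→d19:-→d20:H2→d21:-→d22:-→d23:-→d24:H0 -> H0
  lookup 148.0.1.238: bits 100101 walk d0:-→d1:-→d2:-→d3:-→d4:-→d5:-→d6:H1 -> H1
  add 128.0.0.0/2 -> H1 at depth 2
  lookup 248.66.72.244: bits 1 walk d0:-→d1:- -> no-route
  lookup 151.234.128.4: bits 10010111111010101 walk d0:-→d1:-→d2:H1→d3:-→d4:-→d5:-→d6:H1→d7:-→d8:-→d9:-→d10:-→d11:-→d12:H0→d13:-→d14:-→d15:H2→d16:-→d17:H0 -> H0
  lookup 151.234.216.128: bits 10010111111010101101100010 walk d0:-→d1:-→d2:H1→d3:-→d4:-→d5:-→d6:H1→d7:-→d8:-→d9:-→d10:-→d11:-→d12:H0→d13:-→d14:-→d15:H2→d16:-→d17:H0→d18:-→d19:-→d20:-→d21:-→d22:-→d23:-→d24:-→d25:-→d26:H2 -> H2
  lookup 82.226.17.226: bits 0101001011100010 walk d0:-→d1:-→d2:-→d3:-→d4:-→d5:-→d6:-→d7:-→d8:H1→d9:-→d10:-→d11:-→d12:-→d13:-→d14:-→d15:-→d16:H0 -> H0
  add 82.224.0.0/14 -> H2 at depth 14
  lookup 151.231.136.213: bits 100101111110 walk d0:-→d1:-→d2:H1→d3:-→d4:-→d5:-→d6:H1→d7:-→d8:-→d9:-→d10:-→d11:-→d12:H0 -> H0
  add 82.226.149.208/28 -> H0 at depth 28
  lookup 82.226.2.253: bits 0101001011100010 walk d0:-→d1:-→d2:-→d3:-→d4:-→d5:-→d6:-→d7:-→d8:H1→d9:-→d10:-→d11:-→d12:-→d13:-→d14:H2→d15:-→d16:H0 -> H0
  lookup 82.0.0.93: bits 01010010 walk d0:-→d1:-→d2:-→d3:-→d4:-→d5:-→d6:-→d7:-→d8:H1 -> H1
  - 151.234.128.0/17 clear@17

== LOOKUPS ==
["H2","H0","no-route","H0","no-route","H0","no-route","H0","H0","H1","no-route","H0","H2","H0","H0","H0","H1"]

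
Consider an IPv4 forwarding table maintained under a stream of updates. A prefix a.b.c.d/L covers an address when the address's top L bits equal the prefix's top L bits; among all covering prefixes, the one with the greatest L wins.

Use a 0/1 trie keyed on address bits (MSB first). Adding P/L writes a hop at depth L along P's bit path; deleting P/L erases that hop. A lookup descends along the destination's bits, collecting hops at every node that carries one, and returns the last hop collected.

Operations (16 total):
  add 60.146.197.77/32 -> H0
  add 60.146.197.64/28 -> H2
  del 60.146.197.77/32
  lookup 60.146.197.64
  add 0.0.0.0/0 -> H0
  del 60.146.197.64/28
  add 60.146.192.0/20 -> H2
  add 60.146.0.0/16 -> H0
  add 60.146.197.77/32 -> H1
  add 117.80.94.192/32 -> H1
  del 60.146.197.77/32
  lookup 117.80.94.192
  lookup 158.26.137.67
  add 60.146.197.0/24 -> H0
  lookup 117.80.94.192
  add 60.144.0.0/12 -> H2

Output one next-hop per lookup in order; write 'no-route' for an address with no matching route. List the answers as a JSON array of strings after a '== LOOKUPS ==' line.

Apply in order:
  + 60.146.197.77/32 (H0) depth=32
  + 60.146.197.64/28 (H2) depth=28
  - 60.146.197.77/32 clear@32
  lookup 60.146.197.64: bits 0011110010010010110001010100 walk d0:-→d1:-→d2:-→d3:-→d4:-→d5:-→d6:-→d7:-→d8:-→d9:-→d10:-→d11:-→d12:-→d13:-→d14:-→d15:-→d16:-→d17:-→d18:-→d19:-→d20:-→d21:-→d22:-→d23:-→d24:-→d25:-→d26:-→d27:-→d28:H2 -> H2
  + 0.0.0.0/0 (H0) depth=0
  - 60.146.197.64/28 clear@28
  + 60.146.192.0/20 (H2) depth=20
  + 60.146.0.0/16 (H0) depth=16
  + 60.146.197.77/32 (H1) depth=32
  + 117.80.94.192/32 (H1) depth=32
  - 60.146.197.77/32 clear@32
  lookup 117.80.94.192: bits 01110101010100000101111011000000 walk d0:H0→d1:-→d2:-→d3:-→d4:-→d5:-→d6:-→d7:-→d8:-→d9:-→d10:-→d11:-→d12:-→d13:-→d14:-→d15:-→d16:-→d17:-→d18:-→d19:-→d20:-→d21:-→d22:-→d23:-→d24:-→d25:-→d26:-→d27:-→d28:-→d29:-→d30:-→d31:-→d32:H1 -> H1
  lookup 158.26.137.67: bits ε walk d0:H0 -> H0
  + 60.146.197.0/24 (H0) depth=24
  lookup 117.80.94.192: bits 01110101010100000101111011000000 walk d0:H0→d1:-→d2:-→d3:-→d4:-→d5:-→d6:-→d7:-→d8:-→d9:-→d10:-→d11:-→d12:-→d13:-→d14:-→d15:-→d16:-→d17:-→d18:-→d19:-→d20:-→d21:-→d22:-→d23:-→d24:-→d25:-→d26:-→d27:-→d28:-→d29:-→d30:-→d31:-→d32:H1 -> H1
  + 60.144.0.0/12 (H2) depth=12

== LOOKUPS ==
["H2","H1","H0","H1"]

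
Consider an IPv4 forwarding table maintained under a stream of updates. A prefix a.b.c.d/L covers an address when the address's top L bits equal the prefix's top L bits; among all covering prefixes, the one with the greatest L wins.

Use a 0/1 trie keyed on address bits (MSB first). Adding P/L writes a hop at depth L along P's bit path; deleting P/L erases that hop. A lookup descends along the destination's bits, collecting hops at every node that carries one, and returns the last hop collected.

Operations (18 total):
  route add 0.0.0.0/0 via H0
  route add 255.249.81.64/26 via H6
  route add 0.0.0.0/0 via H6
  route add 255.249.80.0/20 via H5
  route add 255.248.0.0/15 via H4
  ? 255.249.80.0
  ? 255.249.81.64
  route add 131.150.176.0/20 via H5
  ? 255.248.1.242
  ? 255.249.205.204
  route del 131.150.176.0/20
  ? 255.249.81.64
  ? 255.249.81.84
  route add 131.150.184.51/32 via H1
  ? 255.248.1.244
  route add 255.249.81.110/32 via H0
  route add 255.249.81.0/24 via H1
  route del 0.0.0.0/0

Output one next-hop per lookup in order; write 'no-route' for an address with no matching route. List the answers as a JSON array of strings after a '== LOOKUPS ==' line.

Process each operation:
  add 0.0.0.0/0 -> H0 at depth 0
  add 255.249.81.64/26 -> H6 at depth 26
  add 0.0.0.0/0 -> H6 at depth 0
  add 255.249.80.0/20 -> H5 at depth 20
  add 255.248.0.0/15 -> H4 at depth 15
  ? 255.249.80.0  path d0:H6→d1:-→d2:-→d3:-→d4:-→d5:-→d6:-→d7:-→d8:-→d9:-→d10:-→d11:-→d12:-→d13:-→d14:-→d15:H4→d16:-→d17:-→d18:-→d19:-→d20:H5→d21:-→d22:-→d23:-  best=H5
  ? 255.249.81.64  path d0:H6→d1:-→d2:-→d3:-→d4:-→d5:-→d6:-→d7:-→d8:-→d9:-→d10:-→d11:-→d12:-→d13:-→d14:-→d15:H4→d16:-→d17:-→d18:-→d19:-→d20:H5→d21:-→d22:-→d23:-→d24:-→d25:-→d26:H6  best=H6
  add 131.150.176.0/20 -> H5 at depth 20
  ? 255.248.1.242  path d0:H6→d1:-→d2:-→d3:-→d4:-→d5:-→d6:-→d7:-→d8:-→d9:-→d10:-→d11:-→d12:-→d13:-→d14:-→d15:H4  best=H4
  ? 255.249.205.204  path d0:H6→d1:-→d2:-→d3:-→d4:-→d5:-→d6:-→d7:-→d8:-→d9:-→d10:-→d11:-→d12:-→d13:-→d14:-→d15:H4→d16:-  best=H4
  del 131.150.176.0/20 (clear depth 20)
  ? 255.249.81.64  path d0:H6→d1:-→d2:-→d3:-→d4:-→d5:-→d6:-→d7:-→d8:-→d9:-→d10:-→d11:-→d12:-→d13:-→d14:-→d15:H4→d16:-→d17:-→d18:-→d19:-→d20:H5→d21:-→d22:-→d23:-→d24:-→d25:-→d26:H6  best=H6
  ? 255.249.81.84  path d0:H6→d1:-→d2:-→d3:-→d4:-→d5:-→d6:-→d7:-→d8:-→d9:-→d10:-→d11:-→d12:-→d13:-→d14:-→d15:H4→d16:-→d17:-→d18:-→d19:-→d20:H5→d21:-→d22:-→d23:-→d24:-→d25:-→d26:H6  best=H6
  add 131.150.184.51/32 -> H1 at depth 32
  ? 255.248.1.244  path d0:H6→d1:-→d2:-→d3:-→d4:-→d5:-→d6:-→d7:-→d8:-→d9:-→d10:-→d11:-→d12:-→d13:-→d14:-→d15:H4  best=H4
  add 255.249.81.110/32 -> H0 at depth 32
  add 255.249.81.0/24 -> H1 at depth 24
  del 0.0.0.0/0 (clear depth 0)

== LOOKUPS ==
["H5","H6","H4","H4","H6","H6","H4"]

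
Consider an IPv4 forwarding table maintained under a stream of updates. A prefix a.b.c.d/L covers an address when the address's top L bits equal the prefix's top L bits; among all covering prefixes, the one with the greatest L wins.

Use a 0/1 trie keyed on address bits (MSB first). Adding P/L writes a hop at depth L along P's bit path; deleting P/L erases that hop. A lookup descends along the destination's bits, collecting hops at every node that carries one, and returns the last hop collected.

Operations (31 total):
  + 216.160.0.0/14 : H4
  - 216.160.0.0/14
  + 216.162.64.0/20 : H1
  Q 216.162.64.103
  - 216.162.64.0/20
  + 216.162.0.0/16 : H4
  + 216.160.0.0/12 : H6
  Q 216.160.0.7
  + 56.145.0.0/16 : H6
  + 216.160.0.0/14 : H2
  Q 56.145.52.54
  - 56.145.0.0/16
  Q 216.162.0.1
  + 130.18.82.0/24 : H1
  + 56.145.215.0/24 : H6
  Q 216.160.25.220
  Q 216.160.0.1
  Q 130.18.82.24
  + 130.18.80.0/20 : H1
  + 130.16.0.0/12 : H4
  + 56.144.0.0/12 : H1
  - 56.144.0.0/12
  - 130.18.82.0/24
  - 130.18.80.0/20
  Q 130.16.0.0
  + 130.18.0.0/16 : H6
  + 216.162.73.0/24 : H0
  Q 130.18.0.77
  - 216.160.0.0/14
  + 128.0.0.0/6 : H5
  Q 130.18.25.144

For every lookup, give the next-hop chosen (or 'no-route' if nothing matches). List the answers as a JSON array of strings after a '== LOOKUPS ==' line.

Trace:
  add 216.160.0.0/14 -> H4 at depth 14
  - 216.160.0.0/14 clear@14
  add 216.162.64.0/20 -> H1 at depth 20
  lookup 216.162.64.103: bits 11011000101000100100 walk d0:-→d1:-→d2:-→d3:-→d4:-→d5:-→d6:-→d7:-→d8:-→d9:-→d10:-→d11:-→d12:-→d13:-→d14:-→d15:-→d16:-→d17:-→d18:-→d19:-→d20:H1 -> H1
  - 216.162.64.0/20 clear@20
  add 216.162.0.0/16 -> H4 at depth 16
  add 216.160.0.0/12 -> H6 at depth 12
  lookup 216.160.0.7: bits 11011000101000 walk d0:-→d1:-→d2:-→d3:-→d4:-→d5:-→d6:-→d7:-→d8:-→d9:-→d10:-→d11:-→d12:H6→d13:-→d14:- -> H6
  add 56.145.0.0/16 -> H6 at depth 16
  add 216.160.0.0/14 -> H2 at depth 14
  lookup 56.145.52.54: bits 0011100010010001 walk d0:-→d1:-→d2:-→d3:-→d4:-→d5:-→d6:-→d7:-→d8:-→d9:-→d10:-→d11:-→d12:-→d13:-→d14:-→d15:-→d16:H6 -> H6
  - 56.145.0.0/16 clear@16
  lookup 216.162.0.1: bits 11011000101000100 walk d0:-→d1:-→d2:-→d3:-→d4:-→d5:-→d6:-→d7:-→d8:-→d9:-→d10:-→d11:-→d12:H6→d13:-→d14:H2→d15:-→d16:H4→d17:- -> H4
  add 130.18.82.0/24 -> H1 at depth 24
  add 56.145.215.0/24 -> H6 at depth 24
  lookup 216.160.25.220: bits 11011000101000 walk d0:-→d1:-→d2:-→d3:-→d4:-→d5:-→d6:-→d7:-→d8:-→d9:-→d10:-→d11:-→d12:H6→d13:-→d14:H2 -> H2
  lookup 216.160.0.1: bits 11011000101000 walk d0:-→d1:-→d2:-→d3:-→d4:-→d5:-→d6:-→d7:-→d8:-→d9:-→d10:-→d11:-→d12:H6→d13:-→d14:H2 -> H2
  lookup 130.18.82.24: bits 100000100001001001010010 walk d0:-→d1:-→d2:-→d3:-→d4:-→d5:-→d6:-→d7:-→d8:-→d9:-→d10:-→d11:-→d12:-→d13:-→d14:-→d15:-→d16:-→d17:-→d18:-→d19:-→d20:-→d21:-→d22:-→d23:-→d24:H1 -> H1
  add 130.18.80.0/20 -> H1 at depth 20
  add 130.16.0.0/12 -> H4 at depth 12
  add 56.144.0.0/12 -> H1 at depth 12
  - 56.144.0.0/12 clear@12
  - 130.18.82.0/24 clear@24
  - 130.18.80.0/20 clear@20
  lookup 130.16.0.0: bits 10000010000100 walk d0:-→d1:-→d2:-→d3:-→d4:-→d5:-→d6:-→d7:-→d8:-→d9:-→d10:-→d11:-→d12:H4→d13:-→d14:- -> H4
  add 130.18.0.0/16 -> H6 at depth 16
  add 216.162.73.0/24 -> H0 at depth 24
  lookup 130.18.0.77: bits 10000010000100100 walk d0:-→d1:-→d2:-→d3:-→d4:-→d5:-→d6:-→d7:-→d8:-→d9:-→d10:-→d11:-→d12:H4→d13:-→d14:-→d15:-→d16:H6→d17:- -> H6
  - 216.160.0.0/14 clear@14
  add 128.0.0.0/6 -> H5 at depth 6
  lookup 130.18.25.144: bits 10000010000100100 walk d0:-→d1:-→d2:-→d3:-→d4:-→d5:-→d6:H5→d7:-→d8:-→d9:-→d10:-→d11:-→d12:H4→d13:-→d14:-→d15:-→d16:H6→d17:- -> H6

== LOOKUPS ==
["H1","H6","H6","H4","H2","H2","H1","H4","H6","H6"]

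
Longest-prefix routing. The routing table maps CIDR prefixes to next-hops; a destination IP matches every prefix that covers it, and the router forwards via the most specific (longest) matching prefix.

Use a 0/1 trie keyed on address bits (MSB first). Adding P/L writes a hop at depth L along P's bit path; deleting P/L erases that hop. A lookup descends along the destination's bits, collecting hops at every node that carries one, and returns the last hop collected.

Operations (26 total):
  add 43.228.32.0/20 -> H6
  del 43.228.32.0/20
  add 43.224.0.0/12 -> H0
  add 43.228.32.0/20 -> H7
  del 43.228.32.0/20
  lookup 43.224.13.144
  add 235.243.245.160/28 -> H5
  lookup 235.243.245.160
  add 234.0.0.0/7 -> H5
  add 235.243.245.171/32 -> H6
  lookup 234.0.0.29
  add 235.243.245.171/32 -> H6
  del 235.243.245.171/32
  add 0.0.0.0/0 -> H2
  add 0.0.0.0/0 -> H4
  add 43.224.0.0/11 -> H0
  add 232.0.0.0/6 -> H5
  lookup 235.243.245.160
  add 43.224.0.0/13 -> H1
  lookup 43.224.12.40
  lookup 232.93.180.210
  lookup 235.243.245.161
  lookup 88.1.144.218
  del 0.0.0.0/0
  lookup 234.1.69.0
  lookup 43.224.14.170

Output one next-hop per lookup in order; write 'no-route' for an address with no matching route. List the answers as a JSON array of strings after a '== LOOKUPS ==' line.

Trace:
  add 43.228.32.0/20 -> H6 at depth 20
  - 43.228.32.0/20 clear@20
  add 43.224.0.0/12 -> H0 at depth 12
  add 43.228.32.0/20 -> H7 at depth 20
  - 43.228.32.0/20 clear@20
  Q 43.224.13.144: descend 0010101111100 ; hops seen [H0] ; pick H0
  add 235.243.245.160/28 -> H5 at depth 28
  Q 235.243.245.160: descend 1110101111110011111101011010 ; hops seen [H5] ; pick H5
  add 234.0.0.0/7 -> H5 at depth 7
  add 235.243.245.171/32 -> H6 at depth 32
  Q 234.0.0.29: descend 1110101 ; hops seen [H5] ; pick H5
  add 235.243.245.171/32 -> H6 at depth 32
  - 235.243.245.171/32 clear@32
  add 0.0.0.0/0 -> H2 at depth 0
  add 0.0.0.0/0 -> H4 at depth 0
  add 43.224.0.0/11 -> H0 at depth 11
  add 232.0.0.0/6 -> H5 at depth 6
  Q 235.243.245.160: descend 1110101111110011111101011010 ; hops seen [H4,H5,H5,H5] ; pick H5
  add 43.224.0.0/13 -> H1 at depth 13
  Q 43.224.12.40: descend 0010101111100 ; hops seen [H4,H0,H0,H1] ; pick H1
  Q 232.93.180.210: descend 111010 ; hops seen [H4,H5] ; pick H5
  Q 235.243.245.161: descend 1110101111110011111101011010 ; hops seen [H4,H5,H5,H5] ; pick H5
  Q 88.1.144.218: descend 0 ; hops seen [H4] ; pick H4
  - 0.0.0.0/0 clear@0
  Q 234.1.69.0: descend 1110101 ; hops seen [H5,H5] ; pick H5
  Q 43.224.14.170: descend 0010101111100 ; hops seen [H0,H0,H1] ; pick H1

== LOOKUPS ==
["H0","H5","H5","H5","H1","H5","H5","H4","H5","H1"]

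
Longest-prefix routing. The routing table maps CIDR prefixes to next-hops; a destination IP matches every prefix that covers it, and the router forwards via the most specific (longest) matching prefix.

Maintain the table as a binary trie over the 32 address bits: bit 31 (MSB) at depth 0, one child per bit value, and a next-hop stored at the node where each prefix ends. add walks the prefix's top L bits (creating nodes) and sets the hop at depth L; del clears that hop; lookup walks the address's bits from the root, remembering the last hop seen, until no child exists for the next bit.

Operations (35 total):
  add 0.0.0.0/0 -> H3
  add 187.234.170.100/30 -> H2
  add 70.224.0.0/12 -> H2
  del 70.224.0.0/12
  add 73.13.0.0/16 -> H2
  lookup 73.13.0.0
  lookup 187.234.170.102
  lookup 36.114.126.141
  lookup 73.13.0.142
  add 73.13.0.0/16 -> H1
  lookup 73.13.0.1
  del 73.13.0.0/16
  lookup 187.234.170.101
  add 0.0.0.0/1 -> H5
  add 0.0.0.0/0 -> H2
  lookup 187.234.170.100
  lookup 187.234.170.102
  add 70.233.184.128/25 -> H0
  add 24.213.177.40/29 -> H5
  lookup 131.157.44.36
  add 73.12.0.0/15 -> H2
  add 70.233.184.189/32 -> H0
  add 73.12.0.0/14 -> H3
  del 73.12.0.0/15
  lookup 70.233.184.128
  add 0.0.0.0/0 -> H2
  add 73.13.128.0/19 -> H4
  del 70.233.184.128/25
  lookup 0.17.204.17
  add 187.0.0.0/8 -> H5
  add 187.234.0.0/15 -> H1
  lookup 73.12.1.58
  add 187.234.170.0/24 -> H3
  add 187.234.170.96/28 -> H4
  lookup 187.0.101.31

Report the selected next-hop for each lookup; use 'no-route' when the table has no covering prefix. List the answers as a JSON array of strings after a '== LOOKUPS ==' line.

Trace:
  + 0.0.0.0/0 (H3) depth=0
  + 187.234.170.100/30 (H2) depth=30
  + 70.224.0.0/12 (H2) depth=12
  del 70.224.0.0/12 (clear depth 12)
  + 73.13.0.0/16 (H2) depth=16
  ? 73.13.0.0  path d0:H3→d1:-→d2:-→d3:-→d4:-→d5:-→d6:-→d7:-→d8:-→d9:-→d10:-→d11:-→d12:-→d13:-→d14:-→d15:-→d16:H2  best=H2
  ? 187.234.170.102  path d0:H3→d1:-→d2:-→d3:-→d4:-→d5:-→d6:-→d7:-→d8:-→d9:-→d10:-→d11:-→d12:-→d13:-→d14:-→d15:-→d16:-→d17:-→d18:-→d19:-→d20:-→d21:-→d22:-→d23:-→d24:-→d25:-→d26:-→d27:-→d28:-→d29:-→d30:H2  best=H2
  ? 36.114.126.141  path d0:H3→d1:-  best=H3
  ? 73.13.0.142  path d0:H3→d1:-→d2:-→d3:-→d4:-→d5:-→d6:-→d7:-→d8:-→d9:-→d10:-→d11:-→d12:-→d13:-→d14:-→d15:-→d16:H2  best=H2
  + 73.13.0.0/16 (H1) depth=16
  ? 73.13.0.1  path d0:H3→d1:-→d2:-→d3:-→d4:-→d5:-→d6:-→d7:-→d8:-→d9:-→d10:-→d11:-→d12:-→d13:-→d14:-→d15:-→d16:H1  best=H1
  del 73.13.0.0/16 (clear depth 16)
  ? 187.234.170.101  path d0:H3→d1:-→d2:-→d3:-→d4:-→d5:-→d6:-→d7:-→d8:-→d9:-→d10:-→d11:-→d12:-→d13:-→d14:-→d15:-→d16:-→d17:-→d18:-→d19:-→d20:-→d21:-→d22:-→d23:-→d24:-→d25:-→d26:-→d27:-→d28:-→d29:-→d30:H2  best=H2
  + 0.0.0.0/1 (H5) depth=1
  + 0.0.0.0/0 (H2) depth=0
  ? 187.234.170.100  path d0:H2→d1:-→d2:-→d3:-→d4:-→d5:-→d6:-→d7:-→d8:-→d9:-→d10:-→d11:-→d12:-→d13:-→d14:-→d15:-→d16:-→d17:-→d18:-→d19:-→d20:-→d21:-→d22:-→d23:-→d24:-→d25:-→d26:-→d27:-→d28:-→d29:-→d30:H2  best=H2
  ? 187.234.170.102  path d0:H2→d1:-→d2:-→d3:-→d4:-→d5:-→d6:-→d7:-→d8:-→d9:-→d10:-→d11:-→d12:-→d13:-→d14:-→d15:-→d16:-→d17:-→d18:-→d19:-→d20:-→d21:-→d22:-→d23:-→d24:-→d25:-→d26:-→d27:-→d28:-→d29:-→d30:H2  best=H2
  + 70.233.184.128/25 (H0) depth=25
  + 24.213.177.40/29 (H5) depth=29
  ? 131.157.44.36  path d0:H2→d1:-→d2:-  best=H2
  + 73.12.0.0/15 (H2) depth=15
  + 70.233.184.189/32 (H0) depth=32
  + 73.12.0.0/14 (H3) depth=14
  del 73.12.0.0/15 (clear depth 15)
  ? 70.233.184.128  path d0:H2→d1:H5→d2:-→d3:-→d4:-→d5:-→d6:-→d7:-→d8:-→d9:-→d10:-→d11:-→d12:-→d13:-→d14:-→d15:-→d16:-→d17:-→d18:-→d19:-→d20:-→d21:-→d22:-→d23:-→d24:-→d25:H0→d26:-  best=H0
  + 0.0.0.0/0 (H2) depth=0
  + 73.13.128.0/19 (H4) depth=19
  del 70.233.184.128/25 (clear depth 25)
  ? 0.17.204.17  path d0:H2→d1:H5→d2:-→d3:-  best=H5
  + 187.0.0.0/8 (H5) depth=8
  + 187.234.0.0/15 (H1) depth=15
  ? 73.12.1.58  path d0:H2→d1:H5→d2:-→d3:-→d4:-→d5:-→d6:-→d7:-→d8:-→d9:-→d10:-→d11:-→d12:-→d13:-→d14:H3→d15:-  best=H3
  + 187.234.170.0/24 (H3) depth=24
  + 187.234.170.96/28 (H4) depth=28
  ? 187.0.101.31  path d0:H2→d1:-→d2:-→d3:-→d4:-→d5:-→d6:-→d7:-→d8:H5  best=H5

== LOOKUPS ==
["H2","H2","H3","H2","H1","H2","H2","H2","H2","H0","H5","H3","H5"]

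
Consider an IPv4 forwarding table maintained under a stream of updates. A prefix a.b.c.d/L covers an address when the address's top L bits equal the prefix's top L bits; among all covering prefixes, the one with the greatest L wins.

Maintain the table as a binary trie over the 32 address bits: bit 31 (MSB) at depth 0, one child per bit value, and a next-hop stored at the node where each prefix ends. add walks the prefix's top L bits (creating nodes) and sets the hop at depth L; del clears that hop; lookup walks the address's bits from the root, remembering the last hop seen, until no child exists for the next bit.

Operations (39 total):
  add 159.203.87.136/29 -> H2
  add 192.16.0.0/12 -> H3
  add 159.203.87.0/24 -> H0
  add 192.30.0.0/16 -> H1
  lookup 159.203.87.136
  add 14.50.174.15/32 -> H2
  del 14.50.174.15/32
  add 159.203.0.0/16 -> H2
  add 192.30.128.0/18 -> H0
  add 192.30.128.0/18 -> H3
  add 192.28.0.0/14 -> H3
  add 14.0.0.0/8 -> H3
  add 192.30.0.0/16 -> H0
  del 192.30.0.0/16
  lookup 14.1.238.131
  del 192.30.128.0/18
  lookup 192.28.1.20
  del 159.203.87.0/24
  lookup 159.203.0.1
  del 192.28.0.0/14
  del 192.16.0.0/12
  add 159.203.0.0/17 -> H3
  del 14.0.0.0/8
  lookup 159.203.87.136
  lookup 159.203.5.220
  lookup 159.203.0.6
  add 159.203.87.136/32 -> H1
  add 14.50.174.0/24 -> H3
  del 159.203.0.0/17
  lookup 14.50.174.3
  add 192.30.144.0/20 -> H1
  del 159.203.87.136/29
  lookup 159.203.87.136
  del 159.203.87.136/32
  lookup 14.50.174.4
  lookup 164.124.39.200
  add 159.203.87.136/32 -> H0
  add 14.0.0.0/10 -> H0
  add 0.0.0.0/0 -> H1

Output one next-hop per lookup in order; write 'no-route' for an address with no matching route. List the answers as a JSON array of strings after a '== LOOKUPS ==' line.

Process each operation:
  add 159.203.87.136/29 -> H2 at depth 29
  add 192.16.0.0/12 -> H3 at depth 12
  add 159.203.87.0/24 -> H0 at depth 24
  add 192.30.0.0/16 -> H1 at depth 16
  ? 159.203.87.136  path d0:-→d1:-→d2:-→d3:-→d4:-→d5:-→d6:-→d7:-→d8:-→d9:-→d10:-→d11:-→d12:-→d13:-→d14:-→d15:-→d16:-→d17:-→d18:-→d19:-→d20:-→d21:-→d22:-→d23:-→d24:H0→d25:-→d26:-→d27:-→d28:-→d29:H2  best=H2
  add 14.50.174.15/32 -> H2 at depth 32
  - 14.50.174.15/32 clear@32
  add 159.203.0.0/16 -> H2 at depth 16
  add 192.30.128.0/18 -> H0 at depth 18
  add 192.30.128.0/18 -> H3 at depth 18
  add 192.28.0.0/14 -> H3 at depth 14
  add 14.0.0.0/8 -> H3 at depth 8
  add 192.30.0.0/16 -> H0 at depth 16
  - 192.30.0.0/16 clear@16
  ? 14.1.238.131  path d0:-→d1:-→d2:-→d3:-→d4:-→d5:-→d6:-→d7:-→d8:H3→d9:-→d10:-  best=H3
  - 192.30.128.0/18 clear@18
  ? 192.28.1.20  path d0:-→d1:-→d2:-→d3:-→d4:-→d5:-→d6:-→d7:-→d8:-→d9:-→d10:-→d11:-→d12:H3→d13:-→d14:H3  best=H3
  - 159.203.87.0/24 clear@24
  ? 159.203.0.1  path d0:-→d1:-→d2:-→d3:-→d4:-→d5:-→d6:-→d7:-→d8:-→d9:-→d10:-→d11:-→d12:-→d13:-→d14:-→d15:-→d16:H2→d17:-  best=H2
  - 192.28.0.0/14 clear@14
  - 192.16.0.0/12 clear@12
  add 159.203.0.0/17 -> H3 at depth 17
  - 14.0.0.0/8 clear@8
  ? 159.203.87.136  path d0:-→d1:-→d2:-→d3:-→d4:-→d5:-→d6:-→d7:-→d8:-→d9:-→d10:-→d11:-→d12:-→d13:-→d14:-→d15:-→d16:H2→d17:H3→d18:-→d19:-→d20:-→d21:-→d22:-→d23:-→d24:-→d25:-→d26:-→d27:-→d28:-→d29:H2  best=H2
  ? 159.203.5.220  path d0:-→d1:-→d2:-→d3:-→d4:-→d5:-→d6:-→d7:-→d8:-→d9:-→d10:-→d11:-→d12:-→d13:-→d14:-→d15:-→d16:H2→d17:H3  best=H3
  ? 159.203.0.6  path d0:-→d1:-→d2:-→d3:-→d4:-→d5:-→d6:-→d7:-→d8:-→d9:-→d10:-→d11:-→d12:-→d13:-→d14:-→d15:-→d16:H2→d17:H3  best=H3
  add 159.203.87.136/32 -> H1 at depth 32
  add 14.50.174.0/24 -> H3 at depth 24
  - 159.203.0.0/17 clear@17
  ? 14.50.174.3  path d0:-→d1:-→d2:-→d3:-→d4:-→d5:-→d6:-→d7:-→d8:-→d9:-→d10:-→d11:-→d12:-→d13:-→d14:-→d15:-→d16:-→d17:-→d18:-→d19:-→d20:-→d21:-→d22:-→d23:-→d24:H3→d25:-→d26:-→d27:-→d28:-  best=H3
  add 192.30.144.0/20 -> H1 at depth 20
  - 159.203.87.136/29 clear@29
  ? 159.203.87.136  path d0:-→d1:-→d2:-→d3:-→d4:-→d5:-→d6:-→d7:-→d8:-→d9:-→d10:-→d11:-→d12:-→d13:-→d14:-→d15:-→d16:H2→d17:-→d18:-→d19:-→d20:-→d21:-→d22:-→d23:-→d24:-→d25:-→d26:-→d27:-→d28:-→d29:-→d30:-→d31:-→d32:H1  best=H1
  - 159.203.87.136/32 clear@32
  ? 14.50.174.4  path d0:-→d1:-→d2:-→d3:-→d4:-→d5:-→d6:-→d7:-→d8:-→d9:-→d10:-→d11:-→d12:-→d13:-→d14:-→d15:-→d16:-→d17:-→d18:-→d19:-→d20:-→d21:-→d22:-→d23:-→d24:H3→d25:-→d26:-→d27:-→d28:-  best=H3
  ? 164.124.39.200  path d0:-→d1:-→d2:-  best=no-route
  add 159.203.87.136/32 -> H0 at depth 32
  add 14.0.0.0/10 -> H0 at depth 10
  add 0.0.0.0/0 -> H1 at depth 0

== LOOKUPS ==
["H2","H3","H3","H2","H2","H3","H3","H3","H1","H3","no-route"]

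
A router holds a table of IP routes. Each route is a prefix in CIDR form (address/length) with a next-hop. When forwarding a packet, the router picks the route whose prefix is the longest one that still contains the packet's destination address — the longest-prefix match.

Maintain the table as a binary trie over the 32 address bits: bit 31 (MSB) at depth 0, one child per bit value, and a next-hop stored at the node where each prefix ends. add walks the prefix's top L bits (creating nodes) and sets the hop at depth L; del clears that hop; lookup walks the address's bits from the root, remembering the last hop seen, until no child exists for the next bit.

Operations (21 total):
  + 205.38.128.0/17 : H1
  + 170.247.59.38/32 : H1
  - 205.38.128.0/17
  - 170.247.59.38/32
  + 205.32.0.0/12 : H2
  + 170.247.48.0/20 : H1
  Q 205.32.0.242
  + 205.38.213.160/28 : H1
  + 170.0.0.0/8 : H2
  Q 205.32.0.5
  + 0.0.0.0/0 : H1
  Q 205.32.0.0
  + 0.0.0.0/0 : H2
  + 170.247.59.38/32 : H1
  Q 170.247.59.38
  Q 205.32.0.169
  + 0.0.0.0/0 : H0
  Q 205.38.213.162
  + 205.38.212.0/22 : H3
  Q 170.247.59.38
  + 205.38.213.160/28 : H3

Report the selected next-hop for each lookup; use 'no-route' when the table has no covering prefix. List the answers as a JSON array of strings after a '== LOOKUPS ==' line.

Process each operation:
  add 205.38.128.0/17 -> H1 at depth 17
  add 170.247.59.38/32 -> H1 at depth 32
  del 205.38.128.0/17 (clear depth 17)
  del 170.247.59.38/32 (clear depth 32)
  add 205.32.0.0/12 -> H2 at depth 12
  add 170.247.48.0/20 -> H1 at depth 20
  lookup 205.32.0.242: bits 1100110100100 walk d0:-→d1:-→d2:-→d3:-→d4:-→d5:-→d6:-→d7:-→d8:-→d9:-→d10:-→d11:-→d12:H2→d13:- -> H2
  add 205.38.213.160/28 -> H1 at depth 28
  add 170.0.0.0/8 -> H2 at depth 8
  lookup 205.32.0.5: bits 1100110100100 walk d0:-→d1:-→d2:-→d3:-→d4:-→d5:-→d6:-→d7:-→d8:-→d9:-→d10:-→d11:-→d12:H2→d13:- -> H2
  add 0.0.0.0/0 -> H1 at depth 0
  lookup 205.32.0.0: bits 1100110100100 walk d0:H1→d1:-→d2:-→d3:-→d4:-→d5:-→d6:-→d7:-→d8:-→d9:-→d10:-→d11:-→d12:H2→d13:- -> H2
  add 0.0.0.0/0 -> H2 at depth 0
  add 170.247.59.38/32 -> H1 at depth 32
  lookup 170.247.59.38: bits 10101010111101110011101100100110 walk d0:H2→d1:-→d2:-→d3:-→d4:-→d5:-→d6:-→d7:-→d8:H2→d9:-→d10:-→d11:-→d12:-→d13:-→d14:-→d15:-→d16:-→d17:-→d18:-→d19:-→d20:H1→d21:-→d22:-→d23:-→d24:-→d25:-→d26:-→d27:-→d28:-→d29:-→d30:-→d31:-→d32:H1 -> H1
  lookup 205.32.0.169: bits 1100110100100 walk d0:H2→d1:-→d2:-→d3:-→d4:-→d5:-→d6:-→d7:-→d8:-→d9:-→d10:-→d11:-→d12:H2→d13:- -> H2
  add 0.0.0.0/0 -> H0 at depth 0
  lookup 205.38.213.162: bits 1100110100100110110101011010 walk d0:H0→d1:-→d2:-→d3:-→d4:-→d5:-→d6:-→d7:-→d8:-→d9:-→d10:-→d11:-→d12:H2→d13:-→d14:-→d15:-→d16:-→d17:-→d18:-→d19:-→d20:-→d21:-→d22:-→d23:-→d24:-→d25:-→d26:-→d27:-→d28:H1 -> H1
  add 205.38.212.0/22 -> H3 at depth 22
  lookup 170.247.59.38: bits 10101010111101110011101100100110 walk d0:H0→d1:-→d2:-→d3:-→d4:-→d5:-→d6:-→d7:-→d8:H2→d9:-→d10:-→d11:-→d12:-→d13:-→d14:-→d15:-→d16:-→d17:-→d18:-→d19:-→d20:H1→d21:-→d22:-→d23:-→d24:-→d25:-→d26:-→d27:-→d28:-→d29:-→d30:-→d31:-→d32:H1 -> H1
  add 205.38.213.160/28 -> H3 at depth 28

== LOOKUPS ==
["H2","H2","H2","H1","H2","H1","H1"]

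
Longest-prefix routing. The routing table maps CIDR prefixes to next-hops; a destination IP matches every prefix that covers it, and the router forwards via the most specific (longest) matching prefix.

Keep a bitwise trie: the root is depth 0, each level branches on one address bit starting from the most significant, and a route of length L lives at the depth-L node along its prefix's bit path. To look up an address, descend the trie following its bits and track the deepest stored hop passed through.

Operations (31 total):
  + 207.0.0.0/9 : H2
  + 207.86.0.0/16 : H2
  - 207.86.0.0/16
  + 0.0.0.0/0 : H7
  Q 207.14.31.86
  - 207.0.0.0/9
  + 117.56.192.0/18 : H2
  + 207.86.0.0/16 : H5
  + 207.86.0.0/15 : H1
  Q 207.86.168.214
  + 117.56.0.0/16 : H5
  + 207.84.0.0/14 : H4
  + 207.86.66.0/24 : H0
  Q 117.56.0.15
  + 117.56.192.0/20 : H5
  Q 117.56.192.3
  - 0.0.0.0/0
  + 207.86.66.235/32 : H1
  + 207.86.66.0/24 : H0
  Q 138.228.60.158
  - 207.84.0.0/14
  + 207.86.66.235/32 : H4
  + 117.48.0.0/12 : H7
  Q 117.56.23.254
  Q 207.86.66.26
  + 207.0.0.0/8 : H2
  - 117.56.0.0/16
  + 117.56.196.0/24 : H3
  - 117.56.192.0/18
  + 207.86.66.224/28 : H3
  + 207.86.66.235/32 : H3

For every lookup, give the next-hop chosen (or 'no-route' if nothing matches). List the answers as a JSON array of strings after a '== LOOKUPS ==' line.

Apply in order:
  add 207.0.0.0/9 -> H2 at depth 9
  add 207.86.0.0/16 -> H2 at depth 16
  del 207.86.0.0/16 (clear depth 16)
  add 0.0.0.0/0 -> H7 at depth 0
  ? 207.14.31.86  path d0:H7→d1:-→d2:-→d3:-→d4:-→d5:-→d6:-→d7:-→d8:-→d9:H2  best=H2
  del 207.0.0.0/9 (clear depth 9)
  add 117.56.192.0/18 -> H2 at depth 18
  add 207.86.0.0/16 -> H5 at depth 16
  add 207.86.0.0/15 -> H1 at depth 15
  ? 207.86.168.214  path d0:H7→d1:-→d2:-→d3:-→d4:-→d5:-→d6:-→d7:-→d8:-→d9:-→d10:-→d11:-→d12:-→d13:-→d14:-→d15:H1→d16:H5  best=H5
  add 117.56.0.0/16 -> H5 at depth 16
  add 207.84.0.0/14 -> H4 at depth 14
  add 207.86.66.0/24 -> H0 at depth 24
  ? 117.56.0.15  path d0:H7→d1:-→d2:-→d3:-→d4:-→d5:-→d6:-→d7:-→d8:-→d9:-→d10:-→d11:-→d12:-→d13:-→d14:-→d15:-→d16:H5  best=H5
  add 117.56.192.0/20 -> H5 at depth 20
  ? 117.56.192.3  path d0:H7→d1:-→d2:-→d3:-→d4:-→d5:-→d6:-→d7:-→d8:-→d9:-→d10:-→d11:-→d12:-→d13:-→d14:-→d15:-→d16:H5→d17:-→d18:H2→d19:-→d20:H5  best=H5
  del 0.0.0.0/0 (clear depth 0)
  add 207.86.66.235/32 -> H1 at depth 32
  add 207.86.66.0/24 -> H0 at depth 24
  ? 138.228.60.158  path d0:-→d1:-  best=no-route
  del 207.84.0.0/14 (clear depth 14)
  add 207.86.66.235/32 -> H4 at depth 32
  add 117.48.0.0/12 -> H7 at depth 12
  ? 117.56.23.254  path d0:-→d1:-→d2:-→d3:-→d4:-→d5:-→d6:-→d7:-→d8:-→d9:-→d10:-→d11:-→d12:H7→d13:-→d14:-→d15:-→d16:H5  best=H5
  ? 207.86.66.26  path d0:-→d1:-→d2:-→d3:-→d4:-→d5:-→d6:-→d7:-→d8:-→d9:-→d10:-→d11:-→d12:-→d13:-→d14:-→d15:H1→d16:H5→d17:-→d18:-→d19:-→d20:-→d21:-→d22:-→d23:-→d24:H0  best=H0
  add 207.0.0.0/8 -> H2 at depth 8
  del 117.56.0.0/16 (clear depth 16)
  add 117.56.196.0/24 -> H3 at depth 24
  del 117.56.192.0/18 (clear depth 18)
  add 207.86.66.224/28 -> H3 at depth 28
  add 207.86.66.235/32 -> H3 at depth 32

== LOOKUPS ==
["H2","H5","H5","H5","no-route","H5","H0"]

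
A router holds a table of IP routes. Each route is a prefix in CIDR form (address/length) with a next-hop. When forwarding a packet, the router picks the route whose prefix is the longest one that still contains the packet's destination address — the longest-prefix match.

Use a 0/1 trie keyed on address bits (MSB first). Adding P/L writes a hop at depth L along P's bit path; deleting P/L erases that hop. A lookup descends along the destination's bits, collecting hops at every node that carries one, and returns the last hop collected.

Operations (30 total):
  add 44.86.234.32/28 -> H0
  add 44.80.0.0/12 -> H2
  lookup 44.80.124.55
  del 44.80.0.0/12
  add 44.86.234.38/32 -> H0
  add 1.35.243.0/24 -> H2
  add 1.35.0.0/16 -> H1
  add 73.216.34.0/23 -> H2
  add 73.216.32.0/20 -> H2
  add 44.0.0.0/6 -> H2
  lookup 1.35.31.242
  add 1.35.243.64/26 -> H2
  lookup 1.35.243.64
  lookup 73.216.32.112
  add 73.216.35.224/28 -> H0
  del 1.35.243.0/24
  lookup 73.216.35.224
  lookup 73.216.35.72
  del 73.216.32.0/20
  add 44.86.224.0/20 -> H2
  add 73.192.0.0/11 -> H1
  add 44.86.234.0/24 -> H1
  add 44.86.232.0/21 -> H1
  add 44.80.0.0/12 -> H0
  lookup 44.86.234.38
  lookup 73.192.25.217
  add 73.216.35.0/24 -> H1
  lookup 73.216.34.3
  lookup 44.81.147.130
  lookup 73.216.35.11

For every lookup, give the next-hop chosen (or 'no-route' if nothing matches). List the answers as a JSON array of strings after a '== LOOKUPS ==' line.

Apply in order:
  add 44.86.234.32/28 -> H0 at depth 28
  add 44.80.0.0/12 -> H2 at depth 12
  ? 44.80.124.55  path d0:-→d1:-→d2:-→d3:-→d4:-→d5:-→d6:-→d7:-→d8:-→d9:-→d10:-→d11:-→d12:H2→d13:-  best=H2
  - 44.80.0.0/12 clear@12
  add 44.86.234.38/32 -> H0 at depth 32
  add 1.35.243.0/24 -> H2 at depth 24
  add 1.35.0.0/16 -> H1 at depth 16
  add 73.216.34.0/23 -> H2 at depth 23
  add 73.216.32.0/20 -> H2 at depth 20
  add 44.0.0.0/6 -> H2 at depth 6
  ? 1.35.31.242  path d0:-→d1:-→d2:-→d3:-→d4:-→d5:-→d6:-→d7:-→d8:-→d9:-→d10:-→d11:-→d12:-→d13:-→d14:-→d15:-→d16:H1  best=H1
  add 1.35.243.64/26 -> H2 at depth 26
  ? 1.35.243.64  path d0:-→d1:-→d2:-→d3:-→d4:-→d5:-→d6:-→d7:-→d8:-→d9:-→d10:-→d11:-→d12:-→d13:-→d14:-→d15:-→d16:H1→d17:-→d18:-→d19:-→d20:-→d21:-→d22:-→d23:-→d24:H2→d25:-→d26:H2  best=H2
  ? 73.216.32.112  path d0:-→d1:-→d2:-→d3:-→d4:-→d5:-→d6:-→d7:-→d8:-→d9:-→d10:-→d11:-→d12:-→d13:-→d14:-→d15:-→d16:-→d17:-→d18:-→d19:-→d20:H2→d21:-→d22:-  best=H2
  add 73.216.35.224/28 -> H0 at depth 28
  - 1.35.243.0/24 clear@24
  ? 73.216.35.224  path d0:-→d1:-→d2:-→d3:-→d4:-→d5:-→d6:-→d7:-→d8:-→d9:-→d10:-→d11:-→d12:-→d13:-→d14:-→d15:-→d16:-→d17:-→d18:-→d19:-→d20:H2→d21:-→d22:-→d23:H2→d24:-→d25:-→d26:-→d27:-→d28:H0  best=H0
  ? 73.216.35.72  path d0:-→d1:-→d2:-→d3:-→d4:-→d5:-→d6:-→d7:-→d8:-→d9:-→d10:-→d11:-→d12:-→d13:-→d14:-→d15:-→d16:-→d17:-→d18:-→d19:-→d20:H2→d21:-→d22:-→d23:H2→d24:-  best=H2
  - 73.216.32.0/20 clear@20
  add 44.86.224.0/20 -> H2 at depth 20
  add 73.192.0.0/11 -> H1 at depth 11
  add 44.86.234.0/24 -> H1 at depth 24
  add 44.86.232.0/21 -> H1 at depth 21
  add 44.80.0.0/12 -> H0 at depth 12
  ? 44.86.234.38  path d0:-→d1:-→d2:-→d3:-→d4:-→d5:-→d6:H2→d7:-→d8:-→d9:-→d10:-→d11:-→d12:H0→d13:-→d14:-→d15:-→d16:-→d17:-→d18:-→d19:-→d20:H2→d21:H1→d22:-→d23:-→d24:H1→d25:-→d26:-→d27:-→d28:H0→d29:-→d30:-→d31:-→d32:H0  best=H0
  ? 73.192.25.217  path d0:-→d1:-→d2:-→d3:-→d4:-→d5:-→d6:-→d7:-→d8:-→d9:-→d10:-→d11:H1  best=H1
  add 73.216.35.0/24 -> H1 at depth 24
  ? 73.216.34.3  path d0:-→d1:-→d2:-→d3:-→d4:-→d5:-→d6:-→d7:-→d8:-→d9:-→d10:-→d11:H1→d12:-→d13:-→d14:-→d15:-→d16:-→d17:-→d18:-→d19:-→d20:-→d21:-→d22:-→d23:H2  best=H2
  ? 44.81.147.130  path d0:-→d1:-→d2:-→d3:-→d4:-→d5:-→d6:H2→d7:-→d8:-→d9:-→d10:-→d11:-→d12:H0→d13:-  best=H0
  ? 73.216.35.11  path d0:-→d1:-→d2:-→d3:-→d4:-→d5:-→d6:-→d7:-→d8:-→d9:-→d10:-→d11:H1→d12:-→d13:-→d14:-→d15:-→d16:-→d17:-→d18:-→d19:-→d20:-→d21:-→d22:-→d23:H2→d24:H1  best=H1

== LOOKUPS ==
["H2","H1","H2","H2","H0","H2","H0","H1","H2","H0","H1"]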